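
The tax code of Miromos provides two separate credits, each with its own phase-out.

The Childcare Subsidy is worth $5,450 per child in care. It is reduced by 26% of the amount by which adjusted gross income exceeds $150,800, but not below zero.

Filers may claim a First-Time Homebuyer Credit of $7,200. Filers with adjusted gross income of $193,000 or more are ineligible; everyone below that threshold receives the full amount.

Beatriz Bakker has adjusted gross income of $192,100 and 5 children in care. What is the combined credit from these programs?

$23,712

Childcare Subsidy: base = 5 × $5,450 = $27,250. 26% of the $41,300 excess over $150,800 is $10,738; credit = $27,250 − $10,738 = $16,512.
First-Time Homebuyer Credit: $192,100 is below the $193,000 cutoff, so the full $7,200 applies.
Total: $16,512 + $7,200 = $23,712.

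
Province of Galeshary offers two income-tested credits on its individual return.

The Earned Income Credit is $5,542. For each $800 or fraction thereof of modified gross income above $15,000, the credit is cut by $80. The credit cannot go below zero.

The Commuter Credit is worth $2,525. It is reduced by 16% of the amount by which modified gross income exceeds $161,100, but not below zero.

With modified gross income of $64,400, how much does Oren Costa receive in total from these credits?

$3,107

Earned Income Credit: income exceeds $15,000 by $49,400, which is 62 full-or-partial $800 increments; reduction = 62 × $80 = $4,960, leaving $582.
Commuter Credit: $64,400 is at or below the $161,100 threshold, so the full $2,525 applies.
Total: $582 + $2,525 = $3,107.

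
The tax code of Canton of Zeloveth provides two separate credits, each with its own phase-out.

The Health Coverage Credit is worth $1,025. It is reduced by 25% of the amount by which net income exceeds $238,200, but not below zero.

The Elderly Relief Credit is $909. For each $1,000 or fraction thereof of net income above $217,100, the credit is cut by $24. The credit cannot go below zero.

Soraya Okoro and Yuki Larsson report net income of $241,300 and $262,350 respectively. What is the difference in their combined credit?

$559

Soraya ($241,300): Health Coverage Credit: 25% of the $3,100 excess over $238,200 is $775; credit = $1,025 − $775 = $250. Elderly Relief Credit: income exceeds $217,100 by $24,200, which is 25 full-or-partial $1,000 increments; reduction = 25 × $24 = $600, leaving $309. total $250 + $309 = $559
Yuki ($262,350): Health Coverage Credit: 25% of the $24,150 excess over $238,200 is $6,037.50 ≥ base, so the credit is $0. Elderly Relief Credit: income exceeds $217,100 by $45,250 → 46 increments × $24 = $1,104 ≥ base, so the credit is $0. total $0 + $0 = $0
Difference: |$559 − $0| = $559.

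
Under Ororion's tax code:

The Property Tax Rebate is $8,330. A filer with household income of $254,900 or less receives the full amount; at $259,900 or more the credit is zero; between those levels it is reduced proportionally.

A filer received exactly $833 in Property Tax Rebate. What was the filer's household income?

$833 is 833/8,330 of the full $8,330, so 7,497/8,330 of the $5,000 range has been used: income = $254,900 + $5,000 × 7,497/8,330 = $259,400.

$259,400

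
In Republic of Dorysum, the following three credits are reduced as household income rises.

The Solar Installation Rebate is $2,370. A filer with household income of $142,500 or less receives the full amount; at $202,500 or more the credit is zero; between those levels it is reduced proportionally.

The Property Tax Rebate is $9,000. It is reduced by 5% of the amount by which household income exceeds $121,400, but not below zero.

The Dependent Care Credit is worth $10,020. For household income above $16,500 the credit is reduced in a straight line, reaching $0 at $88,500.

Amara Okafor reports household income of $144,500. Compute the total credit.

$10,136

Solar Installation Rebate: $144,500 is $2,000 into a $60,000 phase-out range, leaving 58,000/60,000 of the credit: $2,370 × 58,000/60,000 = $2,291.
Property Tax Rebate: 5% of the $23,100 excess over $121,400 is $1,155; credit = $9,000 − $1,155 = $7,845.
Dependent Care Credit: $144,500 is at or above $88,500, so the credit is $0.
Total: $2,291 + $7,845 + $0 = $10,136.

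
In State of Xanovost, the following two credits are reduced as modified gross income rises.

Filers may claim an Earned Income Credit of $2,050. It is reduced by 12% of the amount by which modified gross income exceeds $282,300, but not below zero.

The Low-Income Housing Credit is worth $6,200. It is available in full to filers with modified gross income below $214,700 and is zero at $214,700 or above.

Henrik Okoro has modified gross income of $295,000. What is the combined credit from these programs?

Earned Income Credit: 12% of the $12,700 excess over $282,300 is $1,524; credit = $2,050 − $1,524 = $526.
Low-Income Housing Credit: $295,000 meets or exceeds the $214,700 cutoff, so the credit is $0.
Total: $526 + $0 = $526.

$526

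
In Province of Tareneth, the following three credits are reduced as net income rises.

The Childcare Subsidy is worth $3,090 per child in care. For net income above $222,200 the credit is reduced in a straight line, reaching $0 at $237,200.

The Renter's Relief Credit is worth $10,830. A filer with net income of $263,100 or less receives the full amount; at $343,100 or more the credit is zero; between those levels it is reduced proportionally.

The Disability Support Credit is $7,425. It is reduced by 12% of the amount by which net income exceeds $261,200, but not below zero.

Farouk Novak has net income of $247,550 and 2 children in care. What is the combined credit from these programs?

Childcare Subsidy: base = 2 × $3,090 = $6,180. $247,550 is at or above $237,200, so the credit is $0.
Renter's Relief Credit: $247,550 is at or below the $263,100 threshold, so the full $10,830 applies.
Disability Support Credit: $247,550 is at or below the $261,200 threshold, so the full $7,425 applies.
Total: $0 + $10,830 + $7,425 = $18,255.

$18,255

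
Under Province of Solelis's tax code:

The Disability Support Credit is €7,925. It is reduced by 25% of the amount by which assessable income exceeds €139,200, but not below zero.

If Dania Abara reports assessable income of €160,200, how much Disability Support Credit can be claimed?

Disability Support Credit: 25% of the €21,000 excess over €139,200 is €5,250; credit = €7,925 − €5,250 = €2,675.

€2,675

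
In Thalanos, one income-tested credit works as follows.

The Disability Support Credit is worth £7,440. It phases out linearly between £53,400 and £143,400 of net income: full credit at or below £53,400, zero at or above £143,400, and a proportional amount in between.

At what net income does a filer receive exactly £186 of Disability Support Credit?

£186 is 186/7,440 of the full £7,440, so 7,254/7,440 of the £90,000 range has been used: income = £53,400 + £90,000 × 7,254/7,440 = £141,150.

£141,150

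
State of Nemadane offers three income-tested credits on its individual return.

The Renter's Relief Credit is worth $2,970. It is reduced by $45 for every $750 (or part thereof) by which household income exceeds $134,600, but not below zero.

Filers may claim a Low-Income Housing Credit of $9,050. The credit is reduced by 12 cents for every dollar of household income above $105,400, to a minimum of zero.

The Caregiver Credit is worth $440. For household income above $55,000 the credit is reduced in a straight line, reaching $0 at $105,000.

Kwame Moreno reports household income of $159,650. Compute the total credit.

$3,980

Renter's Relief Credit: income exceeds $134,600 by $25,050, which is 34 full-or-partial $750 increments; reduction = 34 × $45 = $1,530, leaving $1,440.
Low-Income Housing Credit: 12% of the $54,250 excess over $105,400 is $6,510; credit = $9,050 − $6,510 = $2,540.
Caregiver Credit: $159,650 is at or above $105,000, so the credit is $0.
Total: $1,440 + $2,540 + $0 = $3,980.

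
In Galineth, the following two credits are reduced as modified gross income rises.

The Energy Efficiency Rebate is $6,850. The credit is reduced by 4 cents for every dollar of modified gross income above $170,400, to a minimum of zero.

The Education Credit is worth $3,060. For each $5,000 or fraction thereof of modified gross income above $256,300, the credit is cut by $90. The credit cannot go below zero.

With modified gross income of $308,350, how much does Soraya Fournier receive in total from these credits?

$3,402

Energy Efficiency Rebate: 4% of the $137,950 excess over $170,400 is $5,518; credit = $6,850 − $5,518 = $1,332.
Education Credit: income exceeds $256,300 by $52,050, which is 11 full-or-partial $5,000 increments; reduction = 11 × $90 = $990, leaving $2,070.
Total: $1,332 + $2,070 = $3,402.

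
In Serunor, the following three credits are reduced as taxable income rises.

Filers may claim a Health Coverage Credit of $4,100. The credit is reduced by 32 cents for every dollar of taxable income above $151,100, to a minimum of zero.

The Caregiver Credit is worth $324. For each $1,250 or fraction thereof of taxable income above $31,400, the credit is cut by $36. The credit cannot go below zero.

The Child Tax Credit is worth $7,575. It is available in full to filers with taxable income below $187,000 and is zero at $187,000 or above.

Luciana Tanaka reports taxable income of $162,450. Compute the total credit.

Health Coverage Credit: 32% of the $11,350 excess over $151,100 is $3,632; credit = $4,100 − $3,632 = $468.
Caregiver Credit: income exceeds $31,400 by $131,050 → 105 increments × $36 = $3,780 ≥ base, so the credit is $0.
Child Tax Credit: $162,450 is below the $187,000 cutoff, so the full $7,575 applies.
Total: $468 + $0 + $7,575 = $8,043.

$8,043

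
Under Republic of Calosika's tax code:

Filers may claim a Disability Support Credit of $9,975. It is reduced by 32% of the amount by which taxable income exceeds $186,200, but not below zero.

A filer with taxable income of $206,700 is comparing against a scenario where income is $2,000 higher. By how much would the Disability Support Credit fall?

$640

At $206,700 — 32% of the $20,500 excess over $186,200 is $6,560; credit = $9,975 − $6,560 = $3,415.
At $208,700 — 32% of the $22,500 excess over $186,200 is $7,200; credit = $9,975 − $7,200 = $2,775.
Lost: $3,415 − $2,775 = $640.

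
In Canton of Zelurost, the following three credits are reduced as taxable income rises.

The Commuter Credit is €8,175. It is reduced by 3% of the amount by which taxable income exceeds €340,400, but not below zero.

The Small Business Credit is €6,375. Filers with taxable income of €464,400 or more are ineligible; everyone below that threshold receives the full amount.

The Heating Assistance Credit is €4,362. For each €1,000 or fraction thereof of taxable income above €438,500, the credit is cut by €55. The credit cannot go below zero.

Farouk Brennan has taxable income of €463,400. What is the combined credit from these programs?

€13,847

Commuter Credit: 3% of the €123,000 excess over €340,400 is €3,690; credit = €8,175 − €3,690 = €4,485.
Small Business Credit: €463,400 is below the €464,400 cutoff, so the full €6,375 applies.
Heating Assistance Credit: income exceeds €438,500 by €24,900, which is 25 full-or-partial €1,000 increments; reduction = 25 × €55 = €1,375, leaving €2,987.
Total: €4,485 + €6,375 + €2,987 = €13,847.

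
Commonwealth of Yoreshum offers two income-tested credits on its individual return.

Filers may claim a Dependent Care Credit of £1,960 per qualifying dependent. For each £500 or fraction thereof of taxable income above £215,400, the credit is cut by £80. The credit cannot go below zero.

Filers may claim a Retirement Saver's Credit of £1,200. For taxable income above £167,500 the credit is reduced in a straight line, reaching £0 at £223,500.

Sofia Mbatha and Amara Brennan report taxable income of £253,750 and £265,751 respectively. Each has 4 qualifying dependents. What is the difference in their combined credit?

Sofia (£253,750): Dependent Care Credit: base = 4 × £1,960 = £7,840. income exceeds £215,400 by £38,350, which is 77 full-or-partial £500 increments; reduction = 77 × £80 = £6,160, leaving £1,680. Retirement Saver's Credit: £253,750 is at or above £223,500, so the credit is £0. total £1,680 + £0 = £1,680
Amara (£265,751): Dependent Care Credit: base = 4 × £1,960 = £7,840. income exceeds £215,400 by £50,351 → 101 increments × £80 = £8,080 ≥ base, so the credit is £0. Retirement Saver's Credit: £265,751 is at or above £223,500, so the credit is £0. total £0 + £0 = £0
Difference: |£1,680 − £0| = £1,680.

£1,680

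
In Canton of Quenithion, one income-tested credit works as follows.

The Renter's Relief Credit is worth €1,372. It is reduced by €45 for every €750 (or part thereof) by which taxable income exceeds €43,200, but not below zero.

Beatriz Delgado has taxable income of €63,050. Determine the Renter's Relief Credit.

Renter's Relief Credit: income exceeds €43,200 by €19,850, which is 27 full-or-partial €750 increments; reduction = 27 × €45 = €1,215, leaving €157.

€157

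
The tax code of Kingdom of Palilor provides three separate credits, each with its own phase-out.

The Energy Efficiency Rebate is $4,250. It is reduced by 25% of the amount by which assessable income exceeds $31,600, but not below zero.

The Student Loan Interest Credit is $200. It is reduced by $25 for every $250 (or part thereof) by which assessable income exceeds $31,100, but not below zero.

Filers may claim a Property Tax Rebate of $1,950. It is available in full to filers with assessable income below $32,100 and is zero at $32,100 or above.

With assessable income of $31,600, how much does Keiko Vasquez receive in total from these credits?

Energy Efficiency Rebate: $31,600 is at or below the $31,600 threshold, so the full $4,250 applies.
Student Loan Interest Credit: income exceeds $31,100 by $500, which is 2 full-or-partial $250 increments; reduction = 2 × $25 = $50, leaving $150.
Property Tax Rebate: $31,600 is below the $32,100 cutoff, so the full $1,950 applies.
Total: $4,250 + $150 + $1,950 = $6,350.

$6,350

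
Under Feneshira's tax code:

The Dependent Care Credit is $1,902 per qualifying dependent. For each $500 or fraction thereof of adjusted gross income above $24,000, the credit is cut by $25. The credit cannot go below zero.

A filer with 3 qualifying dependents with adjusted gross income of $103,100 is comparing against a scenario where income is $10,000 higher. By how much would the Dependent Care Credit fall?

$500

At $103,100 — base = 3 × $1,902 = $5,706. income exceeds $24,000 by $79,100, which is 159 full-or-partial $500 increments; reduction = 159 × $25 = $3,975, leaving $1,731.
At $113,100 — base = 3 × $1,902 = $5,706. income exceeds $24,000 by $89,100, which is 179 full-or-partial $500 increments; reduction = 179 × $25 = $4,475, leaving $1,231.
Lost: $1,731 − $1,231 = $500.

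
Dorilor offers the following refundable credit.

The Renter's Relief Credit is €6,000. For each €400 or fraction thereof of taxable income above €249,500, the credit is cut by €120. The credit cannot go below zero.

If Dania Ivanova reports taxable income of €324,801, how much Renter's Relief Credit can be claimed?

Renter's Relief Credit: income exceeds €249,500 by €75,301 → 189 increments × €120 = €22,680 ≥ base, so the credit is €0.

€0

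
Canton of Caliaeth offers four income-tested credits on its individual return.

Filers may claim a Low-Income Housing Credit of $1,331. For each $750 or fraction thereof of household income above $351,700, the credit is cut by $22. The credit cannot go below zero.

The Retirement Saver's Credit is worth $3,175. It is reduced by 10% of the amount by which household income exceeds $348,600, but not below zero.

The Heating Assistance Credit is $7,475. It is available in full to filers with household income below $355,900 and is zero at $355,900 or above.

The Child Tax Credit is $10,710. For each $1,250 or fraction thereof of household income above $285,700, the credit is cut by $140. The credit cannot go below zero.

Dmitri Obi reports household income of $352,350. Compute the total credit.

$14,734

Low-Income Housing Credit: income exceeds $351,700 by $650, which is 1 full-or-partial $750 increment; reduction = 1 × $22 = $22, leaving $1,309.
Retirement Saver's Credit: 10% of the $3,750 excess over $348,600 is $375; credit = $3,175 − $375 = $2,800.
Heating Assistance Credit: $352,350 is below the $355,900 cutoff, so the full $7,475 applies.
Child Tax Credit: income exceeds $285,700 by $66,650, which is 54 full-or-partial $1,250 increments; reduction = 54 × $140 = $7,560, leaving $3,150.
Total: $1,309 + $2,800 + $7,475 + $3,150 = $14,734.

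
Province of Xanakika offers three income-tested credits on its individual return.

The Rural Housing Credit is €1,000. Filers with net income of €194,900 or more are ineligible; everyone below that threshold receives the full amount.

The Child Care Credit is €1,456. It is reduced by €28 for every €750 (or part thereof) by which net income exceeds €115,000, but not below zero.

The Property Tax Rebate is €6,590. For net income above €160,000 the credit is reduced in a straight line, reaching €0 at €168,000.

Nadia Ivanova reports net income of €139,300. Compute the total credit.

Rural Housing Credit: €139,300 is below the €194,900 cutoff, so the full €1,000 applies.
Child Care Credit: income exceeds €115,000 by €24,300, which is 33 full-or-partial €750 increments; reduction = 33 × €28 = €924, leaving €532.
Property Tax Rebate: €139,300 is at or below the €160,000 threshold, so the full €6,590 applies.
Total: €1,000 + €532 + €6,590 = €8,122.

€8,122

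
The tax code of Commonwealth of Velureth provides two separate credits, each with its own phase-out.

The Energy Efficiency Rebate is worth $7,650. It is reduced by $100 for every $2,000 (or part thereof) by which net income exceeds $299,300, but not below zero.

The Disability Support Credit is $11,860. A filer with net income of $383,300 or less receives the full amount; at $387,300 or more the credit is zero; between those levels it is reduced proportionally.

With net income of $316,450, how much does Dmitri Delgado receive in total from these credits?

$18,610

Energy Efficiency Rebate: income exceeds $299,300 by $17,150, which is 9 full-or-partial $2,000 increments; reduction = 9 × $100 = $900, leaving $6,750.
Disability Support Credit: $316,450 is at or below the $383,300 threshold, so the full $11,860 applies.
Total: $6,750 + $11,860 = $18,610.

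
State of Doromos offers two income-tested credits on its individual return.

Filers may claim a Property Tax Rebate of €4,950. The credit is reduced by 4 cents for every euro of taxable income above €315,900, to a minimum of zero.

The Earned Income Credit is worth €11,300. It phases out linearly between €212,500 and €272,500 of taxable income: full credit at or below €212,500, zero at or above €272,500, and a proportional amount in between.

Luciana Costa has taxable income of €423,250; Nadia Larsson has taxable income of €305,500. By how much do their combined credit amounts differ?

Luciana (€423,250): Property Tax Rebate: 4% of the €107,350 excess over €315,900 is €4,294; credit = €4,950 − €4,294 = €656. Earned Income Credit: €423,250 is at or above €272,500, so the credit is €0. total €656 + €0 = €656
Nadia (€305,500): Property Tax Rebate: €305,500 is at or below the €315,900 threshold, so the full €4,950 applies. Earned Income Credit: €305,500 is at or above €272,500, so the credit is €0. total €4,950 + €0 = €4,950
Difference: |€656 − €4,950| = €4,294.

€4,294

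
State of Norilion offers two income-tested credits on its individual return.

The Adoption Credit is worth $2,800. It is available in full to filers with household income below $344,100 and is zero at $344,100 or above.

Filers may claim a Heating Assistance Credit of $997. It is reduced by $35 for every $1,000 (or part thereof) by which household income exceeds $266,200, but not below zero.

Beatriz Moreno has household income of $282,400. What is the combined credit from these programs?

Adoption Credit: $282,400 is below the $344,100 cutoff, so the full $2,800 applies.
Heating Assistance Credit: income exceeds $266,200 by $16,200, which is 17 full-or-partial $1,000 increments; reduction = 17 × $35 = $595, leaving $402.
Total: $2,800 + $402 = $3,202.

$3,202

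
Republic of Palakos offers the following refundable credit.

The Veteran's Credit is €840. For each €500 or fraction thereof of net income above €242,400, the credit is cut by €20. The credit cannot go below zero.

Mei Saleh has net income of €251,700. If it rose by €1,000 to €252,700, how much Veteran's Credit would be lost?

At €251,700 — income exceeds €242,400 by €9,300, which is 19 full-or-partial €500 increments; reduction = 19 × €20 = €380, leaving €460.
At €252,700 — income exceeds €242,400 by €10,300, which is 21 full-or-partial €500 increments; reduction = 21 × €20 = €420, leaving €420.
Lost: €460 − €420 = €40.

€40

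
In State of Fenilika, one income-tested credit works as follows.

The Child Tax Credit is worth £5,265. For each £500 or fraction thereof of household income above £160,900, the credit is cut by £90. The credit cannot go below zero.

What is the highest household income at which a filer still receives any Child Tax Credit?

After 58 increments the reduction is 58 × £90 = £5,220, leaving £45; one more increment wipes it out. Increment 58 ends at excess 58 × £500 = £29,000, so the highest qualifying income is £160,900 + £29,000 = £189,900.

£189,900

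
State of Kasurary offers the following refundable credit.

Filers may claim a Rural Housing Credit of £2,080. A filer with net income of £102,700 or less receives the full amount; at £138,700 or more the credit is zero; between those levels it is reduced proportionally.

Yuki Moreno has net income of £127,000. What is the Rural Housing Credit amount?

Rural Housing Credit: £127,000 is £24,300 into a £36,000 phase-out range, leaving 11,700/36,000 of the credit: £2,080 × 11,700/36,000 = £676.

£676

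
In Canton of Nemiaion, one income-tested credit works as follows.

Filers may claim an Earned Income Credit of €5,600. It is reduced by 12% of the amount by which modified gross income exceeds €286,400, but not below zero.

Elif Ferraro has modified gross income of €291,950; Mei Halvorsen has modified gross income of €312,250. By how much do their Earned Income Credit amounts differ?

Elif (€291,950): Earned Income Credit: 12% of the €5,550 excess over €286,400 is €666; credit = €5,600 − €666 = €4,934.
Mei (€312,250): Earned Income Credit: 12% of the €25,850 excess over €286,400 is €3,102; credit = €5,600 − €3,102 = €2,498.
Difference: |€4,934 − €2,498| = €2,436.

€2,436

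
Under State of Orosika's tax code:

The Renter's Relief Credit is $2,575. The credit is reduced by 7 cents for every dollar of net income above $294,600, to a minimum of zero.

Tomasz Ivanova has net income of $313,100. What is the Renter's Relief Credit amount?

$1,280

Renter's Relief Credit: 7% of the $18,500 excess over $294,600 is $1,295; credit = $2,575 − $1,295 = $1,280.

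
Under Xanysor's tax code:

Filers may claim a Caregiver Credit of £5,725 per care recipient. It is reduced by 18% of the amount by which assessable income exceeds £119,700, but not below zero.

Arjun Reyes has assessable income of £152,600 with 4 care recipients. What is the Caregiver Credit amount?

Caregiver Credit: base = 4 × £5,725 = £22,900. 18% of the £32,900 excess over £119,700 is £5,922; credit = £22,900 − £5,922 = £16,978.

£16,978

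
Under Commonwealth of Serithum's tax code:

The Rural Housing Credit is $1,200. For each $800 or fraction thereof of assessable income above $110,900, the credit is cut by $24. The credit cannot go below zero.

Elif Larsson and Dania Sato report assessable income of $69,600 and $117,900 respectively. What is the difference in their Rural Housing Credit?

$216

Elif ($69,600): Rural Housing Credit: $69,600 is at or below the $110,900 threshold, so the full $1,200 applies.
Dania ($117,900): Rural Housing Credit: income exceeds $110,900 by $7,000, which is 9 full-or-partial $800 increments; reduction = 9 × $24 = $216, leaving $984.
Difference: |$1,200 − $984| = $216.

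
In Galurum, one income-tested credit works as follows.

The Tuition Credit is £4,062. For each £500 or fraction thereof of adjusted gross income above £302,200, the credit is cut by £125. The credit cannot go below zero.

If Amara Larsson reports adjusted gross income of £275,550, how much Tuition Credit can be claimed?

Tuition Credit: £275,550 is at or below the £302,200 threshold, so the full £4,062 applies.

£4,062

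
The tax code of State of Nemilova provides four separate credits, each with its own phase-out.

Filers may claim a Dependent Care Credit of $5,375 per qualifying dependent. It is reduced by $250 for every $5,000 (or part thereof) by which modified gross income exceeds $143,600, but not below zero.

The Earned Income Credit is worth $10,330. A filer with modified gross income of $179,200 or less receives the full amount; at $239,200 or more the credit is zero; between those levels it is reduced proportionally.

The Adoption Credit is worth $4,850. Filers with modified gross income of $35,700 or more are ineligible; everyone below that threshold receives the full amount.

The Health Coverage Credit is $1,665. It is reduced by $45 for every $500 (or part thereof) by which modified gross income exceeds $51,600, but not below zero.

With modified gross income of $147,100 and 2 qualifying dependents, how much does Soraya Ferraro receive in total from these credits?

$20,830

Dependent Care Credit: base = 2 × $5,375 = $10,750. income exceeds $143,600 by $3,500, which is 1 full-or-partial $5,000 increment; reduction = 1 × $250 = $250, leaving $10,500.
Earned Income Credit: $147,100 is at or below the $179,200 threshold, so the full $10,330 applies.
Adoption Credit: $147,100 meets or exceeds the $35,700 cutoff, so the credit is $0.
Health Coverage Credit: income exceeds $51,600 by $95,500 → 191 increments × $45 = $8,595 ≥ base, so the credit is $0.
Total: $10,500 + $10,330 + $0 + $0 = $20,830.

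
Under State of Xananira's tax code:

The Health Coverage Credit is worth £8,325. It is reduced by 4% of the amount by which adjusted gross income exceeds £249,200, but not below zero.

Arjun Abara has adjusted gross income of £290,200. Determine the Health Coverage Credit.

Health Coverage Credit: 4% of the £41,000 excess over £249,200 is £1,640; credit = £8,325 − £1,640 = £6,685.

£6,685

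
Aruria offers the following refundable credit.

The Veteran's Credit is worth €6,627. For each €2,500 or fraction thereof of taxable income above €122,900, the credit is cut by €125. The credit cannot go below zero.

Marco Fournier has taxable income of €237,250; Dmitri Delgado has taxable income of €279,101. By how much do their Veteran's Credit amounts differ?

Marco (€237,250): Veteran's Credit: income exceeds €122,900 by €114,350, which is 46 full-or-partial €2,500 increments; reduction = 46 × €125 = €5,750, leaving €877.
Dmitri (€279,101): Veteran's Credit: income exceeds €122,900 by €156,201 → 63 increments × €125 = €7,875 ≥ base, so the credit is €0.
Difference: |€877 − €0| = €877.

€877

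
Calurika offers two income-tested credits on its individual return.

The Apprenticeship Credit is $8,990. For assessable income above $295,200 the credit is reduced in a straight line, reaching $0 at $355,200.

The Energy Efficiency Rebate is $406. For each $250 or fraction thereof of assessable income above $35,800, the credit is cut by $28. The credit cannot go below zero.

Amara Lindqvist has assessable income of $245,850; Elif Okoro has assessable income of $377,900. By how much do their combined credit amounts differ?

$8,990

Amara ($245,850): Apprenticeship Credit: $245,850 is at or below the $295,200 threshold, so the full $8,990 applies. Energy Efficiency Rebate: income exceeds $35,800 by $210,050 → 841 increments × $28 = $23,548 ≥ base, so the credit is $0. total $8,990 + $0 = $8,990
Elif ($377,900): Apprenticeship Credit: $377,900 is at or above $355,200, so the credit is $0. Energy Efficiency Rebate: income exceeds $35,800 by $342,100 → 1369 increments × $28 = $38,332 ≥ base, so the credit is $0. total $0 + $0 = $0
Difference: |$8,990 − $0| = $8,990.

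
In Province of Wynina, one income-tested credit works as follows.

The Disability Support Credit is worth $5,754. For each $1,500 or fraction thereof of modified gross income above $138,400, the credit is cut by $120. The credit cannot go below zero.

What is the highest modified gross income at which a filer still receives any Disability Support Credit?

After 47 increments the reduction is 47 × $120 = $5,640, leaving $114; one more increment wipes it out. Increment 47 ends at excess 47 × $1,500 = $70,500, so the highest qualifying income is $138,400 + $70,500 = $208,900.

$208,900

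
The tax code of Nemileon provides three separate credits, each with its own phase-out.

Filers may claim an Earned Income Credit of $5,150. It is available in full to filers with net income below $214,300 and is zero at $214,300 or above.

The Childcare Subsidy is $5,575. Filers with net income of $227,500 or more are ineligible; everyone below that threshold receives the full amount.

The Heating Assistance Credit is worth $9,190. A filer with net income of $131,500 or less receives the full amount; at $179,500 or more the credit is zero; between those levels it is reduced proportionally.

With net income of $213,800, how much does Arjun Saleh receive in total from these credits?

$10,725

Earned Income Credit: $213,800 is below the $214,300 cutoff, so the full $5,150 applies.
Childcare Subsidy: $213,800 is below the $227,500 cutoff, so the full $5,575 applies.
Heating Assistance Credit: $213,800 is at or above $179,500, so the credit is $0.
Total: $5,150 + $5,575 + $0 = $10,725.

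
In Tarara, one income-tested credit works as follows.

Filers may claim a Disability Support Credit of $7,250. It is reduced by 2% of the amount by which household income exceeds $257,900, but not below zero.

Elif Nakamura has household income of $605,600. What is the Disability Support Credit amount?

Disability Support Credit: 2% of the $347,700 excess over $257,900 is $6,954; credit = $7,250 − $6,954 = $296.

$296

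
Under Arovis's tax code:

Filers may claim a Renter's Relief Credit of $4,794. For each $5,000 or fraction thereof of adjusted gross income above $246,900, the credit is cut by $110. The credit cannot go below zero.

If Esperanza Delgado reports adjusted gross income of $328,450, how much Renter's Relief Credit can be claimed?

$2,924

Renter's Relief Credit: income exceeds $246,900 by $81,550, which is 17 full-or-partial $5,000 increments; reduction = 17 × $110 = $1,870, leaving $2,924.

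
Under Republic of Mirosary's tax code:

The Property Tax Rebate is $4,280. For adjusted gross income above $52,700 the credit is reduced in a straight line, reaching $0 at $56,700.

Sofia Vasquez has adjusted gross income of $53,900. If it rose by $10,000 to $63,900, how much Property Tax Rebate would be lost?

$2,996

At $53,900 — $53,900 is $1,200 into a $4,000 phase-out range, leaving 2,800/4,000 of the credit: $4,280 × 2,800/4,000 = $2,996.
At $63,900 — $63,900 is at or above $56,700, so the credit is $0.
Lost: $2,996 − $0 = $2,996.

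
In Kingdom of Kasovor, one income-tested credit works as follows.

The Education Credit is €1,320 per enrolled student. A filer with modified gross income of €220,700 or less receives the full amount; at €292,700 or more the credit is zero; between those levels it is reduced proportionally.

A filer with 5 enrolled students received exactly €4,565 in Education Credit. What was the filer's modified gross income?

€242,900

Full credit = 5 × €1,320 = €6,600.
€4,565 is 4,565/6,600 of the full €6,600, so 2,035/6,600 of the €72,000 range has been used: income = €220,700 + €72,000 × 2,035/6,600 = €242,900.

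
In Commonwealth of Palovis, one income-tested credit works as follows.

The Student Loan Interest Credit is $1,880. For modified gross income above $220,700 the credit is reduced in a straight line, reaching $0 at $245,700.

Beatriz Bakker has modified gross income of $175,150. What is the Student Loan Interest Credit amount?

$1,880

Student Loan Interest Credit: $175,150 is at or below the $220,700 threshold, so the full $1,880 applies.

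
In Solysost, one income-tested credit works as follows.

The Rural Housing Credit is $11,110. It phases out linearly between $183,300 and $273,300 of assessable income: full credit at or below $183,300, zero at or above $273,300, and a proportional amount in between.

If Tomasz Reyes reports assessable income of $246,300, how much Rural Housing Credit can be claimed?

Rural Housing Credit: $246,300 is $63,000 into a $90,000 phase-out range, leaving 27,000/90,000 of the credit: $11,110 × 27,000/90,000 = $3,333.

$3,333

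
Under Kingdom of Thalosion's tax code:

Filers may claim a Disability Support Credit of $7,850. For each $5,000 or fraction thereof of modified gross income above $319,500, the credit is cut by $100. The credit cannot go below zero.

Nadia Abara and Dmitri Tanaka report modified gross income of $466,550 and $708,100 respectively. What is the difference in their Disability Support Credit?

Nadia ($466,550): Disability Support Credit: income exceeds $319,500 by $147,050, which is 30 full-or-partial $5,000 increments; reduction = 30 × $100 = $3,000, leaving $4,850.
Dmitri ($708,100): Disability Support Credit: income exceeds $319,500 by $388,600, which is 78 full-or-partial $5,000 increments; reduction = 78 × $100 = $7,800, leaving $50.
Difference: |$4,850 − $50| = $4,800.

$4,800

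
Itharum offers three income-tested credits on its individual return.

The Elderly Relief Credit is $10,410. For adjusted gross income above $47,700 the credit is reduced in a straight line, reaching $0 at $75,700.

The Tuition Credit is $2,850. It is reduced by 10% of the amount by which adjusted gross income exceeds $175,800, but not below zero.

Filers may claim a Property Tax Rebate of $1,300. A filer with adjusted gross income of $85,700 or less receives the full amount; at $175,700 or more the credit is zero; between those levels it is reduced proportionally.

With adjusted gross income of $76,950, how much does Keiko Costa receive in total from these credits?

Elderly Relief Credit: $76,950 is at or above $75,700, so the credit is $0.
Tuition Credit: $76,950 is at or below the $175,800 threshold, so the full $2,850 applies.
Property Tax Rebate: $76,950 is at or below the $85,700 threshold, so the full $1,300 applies.
Total: $0 + $2,850 + $1,300 = $4,150.

$4,150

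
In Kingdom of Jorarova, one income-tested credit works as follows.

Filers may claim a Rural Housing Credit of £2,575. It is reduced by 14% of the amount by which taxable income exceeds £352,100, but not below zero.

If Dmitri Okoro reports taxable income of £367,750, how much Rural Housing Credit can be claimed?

Rural Housing Credit: 14% of the £15,650 excess over £352,100 is £2,191; credit = £2,575 − £2,191 = £384.

£384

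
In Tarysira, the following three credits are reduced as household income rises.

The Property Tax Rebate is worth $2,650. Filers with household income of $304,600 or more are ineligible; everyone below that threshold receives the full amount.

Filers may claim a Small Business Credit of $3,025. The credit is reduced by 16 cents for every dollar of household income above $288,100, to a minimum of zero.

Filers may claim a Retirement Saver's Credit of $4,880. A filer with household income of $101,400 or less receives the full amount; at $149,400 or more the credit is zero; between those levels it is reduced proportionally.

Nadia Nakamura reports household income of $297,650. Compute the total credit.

$4,147

Property Tax Rebate: $297,650 is below the $304,600 cutoff, so the full $2,650 applies.
Small Business Credit: 16% of the $9,550 excess over $288,100 is $1,528; credit = $3,025 − $1,528 = $1,497.
Retirement Saver's Credit: $297,650 is at or above $149,400, so the credit is $0.
Total: $2,650 + $1,497 + $0 = $4,147.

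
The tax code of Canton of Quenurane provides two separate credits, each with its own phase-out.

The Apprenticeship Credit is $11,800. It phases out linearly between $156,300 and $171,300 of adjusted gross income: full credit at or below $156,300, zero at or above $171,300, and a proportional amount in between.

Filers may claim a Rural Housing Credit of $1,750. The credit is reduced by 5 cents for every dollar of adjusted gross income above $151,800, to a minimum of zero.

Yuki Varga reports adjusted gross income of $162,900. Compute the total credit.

$7,803

Apprenticeship Credit: $162,900 is $6,600 into a $15,000 phase-out range, leaving 8,400/15,000 of the credit: $11,800 × 8,400/15,000 = $6,608.
Rural Housing Credit: 5% of the $11,100 excess over $151,800 is $555; credit = $1,750 − $555 = $1,195.
Total: $6,608 + $1,195 = $7,803.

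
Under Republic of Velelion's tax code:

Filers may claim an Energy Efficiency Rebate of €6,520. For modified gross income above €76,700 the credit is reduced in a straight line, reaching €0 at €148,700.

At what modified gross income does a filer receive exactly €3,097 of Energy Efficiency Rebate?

€3,097 is 3,097/6,520 of the full €6,520, so 3,423/6,520 of the €72,000 range has been used: income = €76,700 + €72,000 × 3,423/6,520 = €114,500.

€114,500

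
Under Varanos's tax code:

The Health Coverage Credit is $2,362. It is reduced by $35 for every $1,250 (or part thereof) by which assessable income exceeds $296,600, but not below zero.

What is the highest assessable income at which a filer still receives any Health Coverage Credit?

$380,350

After 67 increments the reduction is 67 × $35 = $2,345, leaving $17; one more increment wipes it out. Increment 67 ends at excess 67 × $1,250 = $83,750, so the highest qualifying income is $296,600 + $83,750 = $380,350.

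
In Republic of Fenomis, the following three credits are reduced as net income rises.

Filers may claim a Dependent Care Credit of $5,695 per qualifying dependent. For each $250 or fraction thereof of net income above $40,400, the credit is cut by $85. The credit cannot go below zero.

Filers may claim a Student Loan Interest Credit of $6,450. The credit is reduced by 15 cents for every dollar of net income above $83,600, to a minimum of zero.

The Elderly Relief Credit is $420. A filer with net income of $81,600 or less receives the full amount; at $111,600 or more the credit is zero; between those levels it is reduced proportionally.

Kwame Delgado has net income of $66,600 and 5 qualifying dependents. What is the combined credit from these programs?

Dependent Care Credit: base = 5 × $5,695 = $28,475. income exceeds $40,400 by $26,200, which is 105 full-or-partial $250 increments; reduction = 105 × $85 = $8,925, leaving $19,550.
Student Loan Interest Credit: $66,600 is at or below the $83,600 threshold, so the full $6,450 applies.
Elderly Relief Credit: $66,600 is at or below the $81,600 threshold, so the full $420 applies.
Total: $19,550 + $6,450 + $420 = $26,420.

$26,420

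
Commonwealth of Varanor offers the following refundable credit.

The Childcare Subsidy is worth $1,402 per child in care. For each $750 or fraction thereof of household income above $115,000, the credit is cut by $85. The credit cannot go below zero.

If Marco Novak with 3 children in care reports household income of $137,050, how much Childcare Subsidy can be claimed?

$1,656

Childcare Subsidy: base = 3 × $1,402 = $4,206. income exceeds $115,000 by $22,050, which is 30 full-or-partial $750 increments; reduction = 30 × $85 = $2,550, leaving $1,656.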